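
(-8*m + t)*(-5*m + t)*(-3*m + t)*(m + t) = -120*m^4 - 41*m^3*t + 63*m^2*t^2 - 15*m*t^3 + t^4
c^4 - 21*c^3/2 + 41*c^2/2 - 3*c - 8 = (c - 8)*(c - 2)*(c - 1)*(c + 1/2)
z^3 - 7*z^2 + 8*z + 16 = (z - 4)^2*(z + 1)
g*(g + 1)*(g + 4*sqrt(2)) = g^3 + g^2 + 4*sqrt(2)*g^2 + 4*sqrt(2)*g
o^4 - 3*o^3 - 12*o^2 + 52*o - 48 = (o - 3)*(o - 2)^2*(o + 4)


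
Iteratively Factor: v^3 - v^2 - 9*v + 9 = (v + 3)*(v^2 - 4*v + 3) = (v - 1)*(v + 3)*(v - 3)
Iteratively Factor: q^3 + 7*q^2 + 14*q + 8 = (q + 4)*(q^2 + 3*q + 2) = (q + 1)*(q + 4)*(q + 2)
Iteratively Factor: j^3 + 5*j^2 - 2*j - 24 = (j + 3)*(j^2 + 2*j - 8) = (j + 3)*(j + 4)*(j - 2)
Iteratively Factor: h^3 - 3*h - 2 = (h - 2)*(h^2 + 2*h + 1) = (h - 2)*(h + 1)*(h + 1)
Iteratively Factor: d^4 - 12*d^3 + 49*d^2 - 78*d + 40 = (d - 5)*(d^3 - 7*d^2 + 14*d - 8) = (d - 5)*(d - 4)*(d^2 - 3*d + 2) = (d - 5)*(d - 4)*(d - 1)*(d - 2)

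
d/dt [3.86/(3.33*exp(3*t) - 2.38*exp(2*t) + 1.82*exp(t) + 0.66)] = (-38.5614*exp(2*t) + 18.3736*exp(t) - 7.0252)*exp(t)/(3.33*exp(3*t) - 2.38*exp(2*t) + 1.82*exp(t) + 0.66)^2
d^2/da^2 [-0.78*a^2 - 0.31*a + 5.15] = -1.56000000000000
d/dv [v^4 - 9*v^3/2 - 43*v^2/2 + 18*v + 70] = 4*v^3 - 27*v^2/2 - 43*v + 18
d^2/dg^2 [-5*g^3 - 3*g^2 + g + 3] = -30*g - 6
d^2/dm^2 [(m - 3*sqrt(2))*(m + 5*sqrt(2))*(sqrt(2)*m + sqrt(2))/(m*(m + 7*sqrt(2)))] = 20*(-m^3 + 4*sqrt(2)*m^3 - 9*sqrt(2)*m^2 - 126*m - 294*sqrt(2))/(m^3*(m^3 + 21*sqrt(2)*m^2 + 294*m + 686*sqrt(2)))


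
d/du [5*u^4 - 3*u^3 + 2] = u^2*(20*u - 9)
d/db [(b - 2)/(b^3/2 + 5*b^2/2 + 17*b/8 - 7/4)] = 32*(-2*b^3 + b^2 + 20*b + 5)/(16*b^6 + 160*b^5 + 536*b^4 + 568*b^3 - 271*b^2 - 476*b + 196)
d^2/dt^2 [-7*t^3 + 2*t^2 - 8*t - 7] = 4 - 42*t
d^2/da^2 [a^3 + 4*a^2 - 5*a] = 6*a + 8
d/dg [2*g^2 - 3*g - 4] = 4*g - 3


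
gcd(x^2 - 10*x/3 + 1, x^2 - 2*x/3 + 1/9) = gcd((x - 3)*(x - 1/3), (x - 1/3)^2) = x - 1/3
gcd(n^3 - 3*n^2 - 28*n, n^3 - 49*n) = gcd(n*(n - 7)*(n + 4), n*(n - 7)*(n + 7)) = n^2 - 7*n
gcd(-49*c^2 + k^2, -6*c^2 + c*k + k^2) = 1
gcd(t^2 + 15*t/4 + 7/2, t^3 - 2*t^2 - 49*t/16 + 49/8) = t + 7/4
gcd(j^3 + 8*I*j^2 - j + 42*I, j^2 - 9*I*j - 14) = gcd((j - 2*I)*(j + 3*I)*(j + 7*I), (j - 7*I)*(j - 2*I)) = j - 2*I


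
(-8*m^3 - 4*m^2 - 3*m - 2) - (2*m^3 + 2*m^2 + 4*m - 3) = -10*m^3 - 6*m^2 - 7*m + 1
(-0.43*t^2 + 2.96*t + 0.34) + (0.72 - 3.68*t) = -0.43*t^2 - 0.72*t + 1.06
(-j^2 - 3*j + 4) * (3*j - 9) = -3*j^3 + 39*j - 36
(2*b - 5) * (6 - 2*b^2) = -4*b^3 + 10*b^2 + 12*b - 30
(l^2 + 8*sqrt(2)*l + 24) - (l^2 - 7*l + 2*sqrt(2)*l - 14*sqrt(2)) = 7*l + 6*sqrt(2)*l + 14*sqrt(2) + 24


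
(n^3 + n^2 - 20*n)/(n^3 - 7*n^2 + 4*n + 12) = n*(n^2 + n - 20)/(n^3 - 7*n^2 + 4*n + 12)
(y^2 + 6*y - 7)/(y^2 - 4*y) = (y^2 + 6*y - 7)/(y*(y - 4))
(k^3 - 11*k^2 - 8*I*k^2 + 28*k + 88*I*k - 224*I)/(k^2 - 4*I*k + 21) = (k^3 + k^2*(-11 - 8*I) + k*(28 + 88*I) - 224*I)/(k^2 - 4*I*k + 21)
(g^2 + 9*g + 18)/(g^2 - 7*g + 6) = (g^2 + 9*g + 18)/(g^2 - 7*g + 6)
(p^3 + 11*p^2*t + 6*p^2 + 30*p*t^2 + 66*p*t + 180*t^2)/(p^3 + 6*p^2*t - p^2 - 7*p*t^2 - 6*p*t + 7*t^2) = (p^3 + 11*p^2*t + 6*p^2 + 30*p*t^2 + 66*p*t + 180*t^2)/(p^3 + 6*p^2*t - p^2 - 7*p*t^2 - 6*p*t + 7*t^2)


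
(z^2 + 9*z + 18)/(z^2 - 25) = (z^2 + 9*z + 18)/(z^2 - 25)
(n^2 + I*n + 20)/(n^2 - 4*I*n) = (n + 5*I)/n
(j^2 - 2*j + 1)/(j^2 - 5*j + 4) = (j - 1)/(j - 4)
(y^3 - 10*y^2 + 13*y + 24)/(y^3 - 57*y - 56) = (y - 3)/(y + 7)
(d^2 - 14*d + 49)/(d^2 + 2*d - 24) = (d^2 - 14*d + 49)/(d^2 + 2*d - 24)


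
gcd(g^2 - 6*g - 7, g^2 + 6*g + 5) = g + 1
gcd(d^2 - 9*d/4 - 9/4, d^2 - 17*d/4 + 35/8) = 1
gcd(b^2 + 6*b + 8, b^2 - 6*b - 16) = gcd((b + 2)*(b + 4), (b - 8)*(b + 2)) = b + 2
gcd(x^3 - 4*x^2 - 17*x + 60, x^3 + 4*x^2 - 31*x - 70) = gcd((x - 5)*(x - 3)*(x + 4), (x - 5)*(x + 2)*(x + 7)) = x - 5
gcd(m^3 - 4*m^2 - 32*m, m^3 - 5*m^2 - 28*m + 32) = m^2 - 4*m - 32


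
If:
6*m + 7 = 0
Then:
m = -7/6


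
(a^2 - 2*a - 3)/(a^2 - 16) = (a^2 - 2*a - 3)/(a^2 - 16)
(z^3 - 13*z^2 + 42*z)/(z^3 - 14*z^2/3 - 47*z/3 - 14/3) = 3*z*(z - 6)/(3*z^2 + 7*z + 2)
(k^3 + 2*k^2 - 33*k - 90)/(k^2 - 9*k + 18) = (k^2 + 8*k + 15)/(k - 3)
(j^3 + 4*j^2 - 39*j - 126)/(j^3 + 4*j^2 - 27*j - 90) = (j^2 + j - 42)/(j^2 + j - 30)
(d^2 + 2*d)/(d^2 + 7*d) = (d + 2)/(d + 7)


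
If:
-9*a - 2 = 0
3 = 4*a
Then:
No Solution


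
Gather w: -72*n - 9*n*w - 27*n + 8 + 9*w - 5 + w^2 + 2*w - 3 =-99*n + w^2 + w*(11 - 9*n)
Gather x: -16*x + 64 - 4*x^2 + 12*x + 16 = -4*x^2 - 4*x + 80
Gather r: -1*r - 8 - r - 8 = -2*r - 16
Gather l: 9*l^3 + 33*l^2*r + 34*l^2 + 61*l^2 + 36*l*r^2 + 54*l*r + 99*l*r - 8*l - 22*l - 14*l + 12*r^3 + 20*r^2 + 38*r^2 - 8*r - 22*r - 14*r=9*l^3 + l^2*(33*r + 95) + l*(36*r^2 + 153*r - 44) + 12*r^3 + 58*r^2 - 44*r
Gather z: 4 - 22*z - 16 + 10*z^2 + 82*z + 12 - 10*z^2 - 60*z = 0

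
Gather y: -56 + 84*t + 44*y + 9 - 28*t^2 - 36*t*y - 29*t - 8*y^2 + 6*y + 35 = -28*t^2 + 55*t - 8*y^2 + y*(50 - 36*t) - 12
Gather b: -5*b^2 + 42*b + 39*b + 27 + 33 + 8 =-5*b^2 + 81*b + 68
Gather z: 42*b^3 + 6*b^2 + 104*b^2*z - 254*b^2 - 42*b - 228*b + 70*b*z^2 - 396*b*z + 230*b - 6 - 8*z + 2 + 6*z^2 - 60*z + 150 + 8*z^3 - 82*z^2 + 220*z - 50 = 42*b^3 - 248*b^2 - 40*b + 8*z^3 + z^2*(70*b - 76) + z*(104*b^2 - 396*b + 152) + 96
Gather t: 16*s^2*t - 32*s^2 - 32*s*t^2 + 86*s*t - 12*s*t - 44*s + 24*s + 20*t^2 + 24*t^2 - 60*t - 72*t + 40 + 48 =-32*s^2 - 20*s + t^2*(44 - 32*s) + t*(16*s^2 + 74*s - 132) + 88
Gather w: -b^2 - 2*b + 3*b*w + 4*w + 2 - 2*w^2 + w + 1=-b^2 - 2*b - 2*w^2 + w*(3*b + 5) + 3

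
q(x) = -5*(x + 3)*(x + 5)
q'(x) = -10*x - 40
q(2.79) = -225.52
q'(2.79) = -67.90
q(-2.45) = -7.01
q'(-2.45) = -15.50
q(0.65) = -103.11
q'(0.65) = -46.50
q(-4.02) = 5.00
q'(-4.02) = 0.20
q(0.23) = -84.46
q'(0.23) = -42.30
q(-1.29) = -31.72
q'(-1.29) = -27.10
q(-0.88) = -43.67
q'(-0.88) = -31.20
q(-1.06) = -38.22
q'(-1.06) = -29.40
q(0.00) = -75.00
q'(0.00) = -40.00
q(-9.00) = -120.00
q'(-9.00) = 50.00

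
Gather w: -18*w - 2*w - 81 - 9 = -20*w - 90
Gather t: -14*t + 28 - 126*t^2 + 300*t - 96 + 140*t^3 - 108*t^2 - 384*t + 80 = 140*t^3 - 234*t^2 - 98*t + 12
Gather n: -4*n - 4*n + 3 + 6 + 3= 12 - 8*n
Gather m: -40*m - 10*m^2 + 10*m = -10*m^2 - 30*m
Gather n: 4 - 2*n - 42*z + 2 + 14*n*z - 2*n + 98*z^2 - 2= n*(14*z - 4) + 98*z^2 - 42*z + 4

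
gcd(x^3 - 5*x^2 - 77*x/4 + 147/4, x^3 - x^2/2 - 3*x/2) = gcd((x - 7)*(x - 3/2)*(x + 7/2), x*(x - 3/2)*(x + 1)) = x - 3/2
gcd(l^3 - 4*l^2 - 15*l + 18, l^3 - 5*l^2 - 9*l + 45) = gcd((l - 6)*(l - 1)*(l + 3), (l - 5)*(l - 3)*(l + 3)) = l + 3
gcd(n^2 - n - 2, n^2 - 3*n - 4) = n + 1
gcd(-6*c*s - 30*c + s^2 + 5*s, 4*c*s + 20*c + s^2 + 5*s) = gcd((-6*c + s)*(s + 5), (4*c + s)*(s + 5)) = s + 5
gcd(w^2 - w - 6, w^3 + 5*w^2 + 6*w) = w + 2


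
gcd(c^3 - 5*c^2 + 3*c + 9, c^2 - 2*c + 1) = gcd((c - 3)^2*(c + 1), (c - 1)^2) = 1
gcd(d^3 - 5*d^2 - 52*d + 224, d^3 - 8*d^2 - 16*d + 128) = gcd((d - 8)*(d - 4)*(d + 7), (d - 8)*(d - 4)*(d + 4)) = d^2 - 12*d + 32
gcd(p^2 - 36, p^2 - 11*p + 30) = p - 6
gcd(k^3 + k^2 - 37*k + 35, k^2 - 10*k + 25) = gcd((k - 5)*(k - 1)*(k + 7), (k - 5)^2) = k - 5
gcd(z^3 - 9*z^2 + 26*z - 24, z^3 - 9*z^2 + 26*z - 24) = z^3 - 9*z^2 + 26*z - 24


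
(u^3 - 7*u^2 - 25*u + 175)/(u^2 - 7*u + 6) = (u^3 - 7*u^2 - 25*u + 175)/(u^2 - 7*u + 6)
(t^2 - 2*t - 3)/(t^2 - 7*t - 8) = (t - 3)/(t - 8)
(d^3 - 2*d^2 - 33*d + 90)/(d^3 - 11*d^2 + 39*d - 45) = (d + 6)/(d - 3)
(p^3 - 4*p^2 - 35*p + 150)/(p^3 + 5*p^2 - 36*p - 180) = (p^2 - 10*p + 25)/(p^2 - p - 30)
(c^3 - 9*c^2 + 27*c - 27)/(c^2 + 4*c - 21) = (c^2 - 6*c + 9)/(c + 7)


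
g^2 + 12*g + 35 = (g + 5)*(g + 7)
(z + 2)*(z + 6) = z^2 + 8*z + 12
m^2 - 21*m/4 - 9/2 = (m - 6)*(m + 3/4)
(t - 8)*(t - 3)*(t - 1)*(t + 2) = t^4 - 10*t^3 + 11*t^2 + 46*t - 48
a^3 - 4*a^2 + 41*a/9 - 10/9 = (a - 2)*(a - 5/3)*(a - 1/3)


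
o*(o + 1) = o^2 + o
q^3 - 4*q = q*(q - 2)*(q + 2)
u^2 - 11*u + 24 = (u - 8)*(u - 3)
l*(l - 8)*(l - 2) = l^3 - 10*l^2 + 16*l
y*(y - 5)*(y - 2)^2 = y^4 - 9*y^3 + 24*y^2 - 20*y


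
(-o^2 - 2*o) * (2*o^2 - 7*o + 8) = -2*o^4 + 3*o^3 + 6*o^2 - 16*o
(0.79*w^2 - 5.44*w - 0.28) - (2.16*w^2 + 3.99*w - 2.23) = -1.37*w^2 - 9.43*w + 1.95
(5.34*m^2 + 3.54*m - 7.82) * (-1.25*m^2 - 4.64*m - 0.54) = -6.675*m^4 - 29.2026*m^3 - 9.5342*m^2 + 34.3732*m + 4.2228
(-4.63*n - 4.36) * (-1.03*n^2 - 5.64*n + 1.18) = 4.7689*n^3 + 30.604*n^2 + 19.127*n - 5.1448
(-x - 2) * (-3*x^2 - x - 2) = 3*x^3 + 7*x^2 + 4*x + 4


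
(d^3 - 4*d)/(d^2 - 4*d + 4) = d*(d + 2)/(d - 2)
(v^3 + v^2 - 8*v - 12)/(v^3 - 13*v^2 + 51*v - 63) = (v^2 + 4*v + 4)/(v^2 - 10*v + 21)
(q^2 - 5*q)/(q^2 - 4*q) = (q - 5)/(q - 4)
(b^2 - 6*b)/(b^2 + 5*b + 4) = b*(b - 6)/(b^2 + 5*b + 4)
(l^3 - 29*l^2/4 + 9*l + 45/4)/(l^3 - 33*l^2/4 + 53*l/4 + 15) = (l - 3)/(l - 4)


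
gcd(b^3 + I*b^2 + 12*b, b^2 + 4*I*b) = b^2 + 4*I*b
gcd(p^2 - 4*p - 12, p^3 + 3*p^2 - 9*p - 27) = 1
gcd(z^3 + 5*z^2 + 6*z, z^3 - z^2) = z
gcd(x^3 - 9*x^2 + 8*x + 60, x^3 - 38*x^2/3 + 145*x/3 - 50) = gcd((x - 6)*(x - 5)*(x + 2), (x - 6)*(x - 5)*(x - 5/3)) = x^2 - 11*x + 30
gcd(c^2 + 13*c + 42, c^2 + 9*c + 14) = c + 7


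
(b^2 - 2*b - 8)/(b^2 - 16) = (b + 2)/(b + 4)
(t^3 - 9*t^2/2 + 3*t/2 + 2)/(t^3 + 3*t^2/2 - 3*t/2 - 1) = (t - 4)/(t + 2)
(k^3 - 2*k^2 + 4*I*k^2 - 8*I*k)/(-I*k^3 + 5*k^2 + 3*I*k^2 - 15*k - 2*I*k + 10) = k*(I*k - 4)/(k^2 + k*(-1 + 5*I) - 5*I)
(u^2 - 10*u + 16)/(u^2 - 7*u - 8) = (u - 2)/(u + 1)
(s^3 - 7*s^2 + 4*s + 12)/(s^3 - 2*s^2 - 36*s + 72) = (s + 1)/(s + 6)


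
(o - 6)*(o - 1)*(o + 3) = o^3 - 4*o^2 - 15*o + 18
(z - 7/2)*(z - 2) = z^2 - 11*z/2 + 7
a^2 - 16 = (a - 4)*(a + 4)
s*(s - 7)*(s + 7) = s^3 - 49*s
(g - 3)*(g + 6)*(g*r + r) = g^3*r + 4*g^2*r - 15*g*r - 18*r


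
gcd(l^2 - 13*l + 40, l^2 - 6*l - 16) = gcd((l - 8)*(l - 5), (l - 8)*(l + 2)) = l - 8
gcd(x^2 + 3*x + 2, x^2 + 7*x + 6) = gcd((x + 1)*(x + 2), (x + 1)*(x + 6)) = x + 1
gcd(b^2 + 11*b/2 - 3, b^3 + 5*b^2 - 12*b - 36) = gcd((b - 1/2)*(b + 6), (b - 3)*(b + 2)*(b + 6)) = b + 6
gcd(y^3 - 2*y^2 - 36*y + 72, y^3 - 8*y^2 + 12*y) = y^2 - 8*y + 12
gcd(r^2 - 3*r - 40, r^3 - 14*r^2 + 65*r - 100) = 1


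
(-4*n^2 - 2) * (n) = -4*n^3 - 2*n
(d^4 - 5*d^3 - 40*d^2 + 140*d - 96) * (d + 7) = d^5 + 2*d^4 - 75*d^3 - 140*d^2 + 884*d - 672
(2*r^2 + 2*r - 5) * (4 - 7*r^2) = -14*r^4 - 14*r^3 + 43*r^2 + 8*r - 20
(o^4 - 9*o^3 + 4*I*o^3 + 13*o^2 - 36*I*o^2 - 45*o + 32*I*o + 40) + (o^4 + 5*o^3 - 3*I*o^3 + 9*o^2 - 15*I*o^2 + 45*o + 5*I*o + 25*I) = 2*o^4 - 4*o^3 + I*o^3 + 22*o^2 - 51*I*o^2 + 37*I*o + 40 + 25*I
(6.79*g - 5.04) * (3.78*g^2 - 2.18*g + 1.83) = 25.6662*g^3 - 33.8534*g^2 + 23.4129*g - 9.2232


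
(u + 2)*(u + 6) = u^2 + 8*u + 12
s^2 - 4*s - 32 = (s - 8)*(s + 4)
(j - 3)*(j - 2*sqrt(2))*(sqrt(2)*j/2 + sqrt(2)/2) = sqrt(2)*j^3/2 - 2*j^2 - sqrt(2)*j^2 - 3*sqrt(2)*j/2 + 4*j + 6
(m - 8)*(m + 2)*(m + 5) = m^3 - m^2 - 46*m - 80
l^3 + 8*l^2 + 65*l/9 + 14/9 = (l + 1/3)*(l + 2/3)*(l + 7)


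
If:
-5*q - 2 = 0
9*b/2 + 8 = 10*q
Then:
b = -8/3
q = -2/5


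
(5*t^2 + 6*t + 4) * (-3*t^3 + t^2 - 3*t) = -15*t^5 - 13*t^4 - 21*t^3 - 14*t^2 - 12*t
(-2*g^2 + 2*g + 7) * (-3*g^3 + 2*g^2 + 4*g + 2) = 6*g^5 - 10*g^4 - 25*g^3 + 18*g^2 + 32*g + 14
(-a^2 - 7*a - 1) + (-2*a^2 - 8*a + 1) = -3*a^2 - 15*a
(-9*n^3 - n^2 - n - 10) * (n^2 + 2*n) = -9*n^5 - 19*n^4 - 3*n^3 - 12*n^2 - 20*n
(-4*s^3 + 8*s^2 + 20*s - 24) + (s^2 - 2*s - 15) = -4*s^3 + 9*s^2 + 18*s - 39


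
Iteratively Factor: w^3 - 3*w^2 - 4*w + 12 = (w - 2)*(w^2 - w - 6) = (w - 2)*(w + 2)*(w - 3)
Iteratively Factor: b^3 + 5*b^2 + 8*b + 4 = (b + 1)*(b^2 + 4*b + 4) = (b + 1)*(b + 2)*(b + 2)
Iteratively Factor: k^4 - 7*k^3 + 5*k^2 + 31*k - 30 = (k - 5)*(k^3 - 2*k^2 - 5*k + 6) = (k - 5)*(k + 2)*(k^2 - 4*k + 3) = (k - 5)*(k - 3)*(k + 2)*(k - 1)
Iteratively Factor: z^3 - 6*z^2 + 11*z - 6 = (z - 1)*(z^2 - 5*z + 6) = (z - 2)*(z - 1)*(z - 3)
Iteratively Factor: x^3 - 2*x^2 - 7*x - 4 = (x + 1)*(x^2 - 3*x - 4) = (x + 1)^2*(x - 4)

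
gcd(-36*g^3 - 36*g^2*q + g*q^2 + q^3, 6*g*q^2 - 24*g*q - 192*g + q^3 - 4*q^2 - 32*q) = 6*g + q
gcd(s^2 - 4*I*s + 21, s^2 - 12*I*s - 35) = s - 7*I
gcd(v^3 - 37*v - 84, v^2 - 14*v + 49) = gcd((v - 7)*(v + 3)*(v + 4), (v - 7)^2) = v - 7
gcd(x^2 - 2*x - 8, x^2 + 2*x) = x + 2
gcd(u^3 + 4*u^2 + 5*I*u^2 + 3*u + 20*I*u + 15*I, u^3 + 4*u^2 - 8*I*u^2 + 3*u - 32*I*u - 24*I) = u^2 + 4*u + 3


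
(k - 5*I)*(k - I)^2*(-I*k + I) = -I*k^4 - 7*k^3 + I*k^3 + 7*k^2 + 11*I*k^2 + 5*k - 11*I*k - 5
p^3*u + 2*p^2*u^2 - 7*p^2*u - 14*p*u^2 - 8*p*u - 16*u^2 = (p - 8)*(p + 2*u)*(p*u + u)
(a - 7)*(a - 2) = a^2 - 9*a + 14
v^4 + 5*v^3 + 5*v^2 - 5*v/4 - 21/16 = (v - 1/2)*(v + 1/2)*(v + 3/2)*(v + 7/2)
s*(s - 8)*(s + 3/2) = s^3 - 13*s^2/2 - 12*s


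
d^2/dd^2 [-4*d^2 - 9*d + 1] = -8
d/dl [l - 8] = 1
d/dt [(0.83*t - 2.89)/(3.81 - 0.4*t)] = (0.80252*t - 7.644003)/(0.4*t - 3.81)^3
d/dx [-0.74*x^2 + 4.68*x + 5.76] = 4.68 - 1.48*x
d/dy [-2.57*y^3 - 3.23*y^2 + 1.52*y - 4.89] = -7.71*y^2 - 6.46*y + 1.52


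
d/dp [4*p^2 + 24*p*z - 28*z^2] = 8*p + 24*z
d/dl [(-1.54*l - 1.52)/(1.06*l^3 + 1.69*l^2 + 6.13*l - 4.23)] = (3.2648*l^3 + 7.4362*l^2 + 5.1376*l + 15.8318)/(1.1236*l^6 + 3.5828*l^5 + 15.8517*l^4 + 11.7518*l^3 + 23.2795*l^2 - 51.8598*l + 17.8929)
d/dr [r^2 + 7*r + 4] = 2*r + 7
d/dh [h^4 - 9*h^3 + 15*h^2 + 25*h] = 4*h^3 - 27*h^2 + 30*h + 25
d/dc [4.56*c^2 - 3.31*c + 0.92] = 9.12*c - 3.31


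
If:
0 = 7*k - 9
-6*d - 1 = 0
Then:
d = -1/6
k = 9/7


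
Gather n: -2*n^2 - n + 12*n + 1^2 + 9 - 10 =-2*n^2 + 11*n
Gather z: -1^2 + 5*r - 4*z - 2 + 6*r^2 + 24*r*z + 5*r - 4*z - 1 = 6*r^2 + 10*r + z*(24*r - 8) - 4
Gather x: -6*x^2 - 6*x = -6*x^2 - 6*x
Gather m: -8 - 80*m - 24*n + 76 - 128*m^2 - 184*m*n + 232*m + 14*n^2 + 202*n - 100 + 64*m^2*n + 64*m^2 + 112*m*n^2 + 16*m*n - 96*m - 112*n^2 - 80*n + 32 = m^2*(64*n - 64) + m*(112*n^2 - 168*n + 56) - 98*n^2 + 98*n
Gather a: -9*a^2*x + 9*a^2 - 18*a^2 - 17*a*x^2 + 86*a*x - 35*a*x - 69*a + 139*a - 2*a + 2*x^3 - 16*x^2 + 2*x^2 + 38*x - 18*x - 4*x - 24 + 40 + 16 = a^2*(-9*x - 9) + a*(-17*x^2 + 51*x + 68) + 2*x^3 - 14*x^2 + 16*x + 32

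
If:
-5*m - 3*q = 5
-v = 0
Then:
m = -3*q/5 - 1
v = 0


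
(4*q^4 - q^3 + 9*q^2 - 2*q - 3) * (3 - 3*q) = -12*q^5 + 15*q^4 - 30*q^3 + 33*q^2 + 3*q - 9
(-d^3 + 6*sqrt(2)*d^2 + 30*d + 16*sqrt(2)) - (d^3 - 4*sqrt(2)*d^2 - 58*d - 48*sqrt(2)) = -2*d^3 + 10*sqrt(2)*d^2 + 88*d + 64*sqrt(2)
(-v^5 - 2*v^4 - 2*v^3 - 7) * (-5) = 5*v^5 + 10*v^4 + 10*v^3 + 35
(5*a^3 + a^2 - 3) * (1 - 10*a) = -50*a^4 - 5*a^3 + a^2 + 30*a - 3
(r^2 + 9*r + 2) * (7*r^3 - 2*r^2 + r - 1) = 7*r^5 + 61*r^4 - 3*r^3 + 4*r^2 - 7*r - 2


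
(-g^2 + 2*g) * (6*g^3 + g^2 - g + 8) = -6*g^5 + 11*g^4 + 3*g^3 - 10*g^2 + 16*g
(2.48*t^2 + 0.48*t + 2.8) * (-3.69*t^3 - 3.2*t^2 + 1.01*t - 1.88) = -9.1512*t^5 - 9.7072*t^4 - 9.3632*t^3 - 13.1376*t^2 + 1.9256*t - 5.264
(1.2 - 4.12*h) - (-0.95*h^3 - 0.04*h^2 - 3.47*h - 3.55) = 0.95*h^3 + 0.04*h^2 - 0.65*h + 4.75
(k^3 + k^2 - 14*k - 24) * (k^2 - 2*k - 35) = k^5 - k^4 - 51*k^3 - 31*k^2 + 538*k + 840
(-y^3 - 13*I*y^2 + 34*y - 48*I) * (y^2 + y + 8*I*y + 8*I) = -y^5 - y^4 - 21*I*y^4 + 138*y^3 - 21*I*y^3 + 138*y^2 + 224*I*y^2 + 384*y + 224*I*y + 384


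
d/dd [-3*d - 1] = -3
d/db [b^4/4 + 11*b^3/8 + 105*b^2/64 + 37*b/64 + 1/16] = b^3 + 33*b^2/8 + 105*b/32 + 37/64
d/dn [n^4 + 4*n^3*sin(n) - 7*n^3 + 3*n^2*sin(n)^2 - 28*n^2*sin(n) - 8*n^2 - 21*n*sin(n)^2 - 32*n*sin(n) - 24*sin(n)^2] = 4*n^3*cos(n) + 4*n^3 + 12*n^2*sin(n) + 3*n^2*sin(2*n) - 28*n^2*cos(n) - 21*n^2 + 6*n*sin(n)^2 - 56*n*sin(n) - 21*n*sin(2*n) - 32*n*cos(n) - 16*n - 21*sin(n)^2 - 32*sin(n) - 24*sin(2*n)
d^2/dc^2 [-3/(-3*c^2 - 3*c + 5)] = 18*(-3*c^2 - 3*c + 3*(2*c + 1)^2 + 5)/(3*c^2 + 3*c - 5)^3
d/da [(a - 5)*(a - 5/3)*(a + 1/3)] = 3*a^2 - 38*a/3 + 55/9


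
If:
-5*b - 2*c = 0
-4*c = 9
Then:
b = 9/10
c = -9/4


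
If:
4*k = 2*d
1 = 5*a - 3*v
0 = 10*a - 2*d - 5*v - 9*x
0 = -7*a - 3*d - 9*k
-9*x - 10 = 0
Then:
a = -175/53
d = 490/159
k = 245/159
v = -928/159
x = -10/9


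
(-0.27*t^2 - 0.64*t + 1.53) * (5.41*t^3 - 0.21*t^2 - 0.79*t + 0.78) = -1.4607*t^5 - 3.4057*t^4 + 8.625*t^3 - 0.0263*t^2 - 1.7079*t + 1.1934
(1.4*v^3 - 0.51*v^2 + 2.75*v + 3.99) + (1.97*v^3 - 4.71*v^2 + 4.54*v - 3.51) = 3.37*v^3 - 5.22*v^2 + 7.29*v + 0.48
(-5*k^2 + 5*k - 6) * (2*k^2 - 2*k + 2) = -10*k^4 + 20*k^3 - 32*k^2 + 22*k - 12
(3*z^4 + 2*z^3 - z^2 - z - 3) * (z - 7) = 3*z^5 - 19*z^4 - 15*z^3 + 6*z^2 + 4*z + 21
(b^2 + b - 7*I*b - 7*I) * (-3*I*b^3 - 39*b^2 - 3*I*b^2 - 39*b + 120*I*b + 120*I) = -3*I*b^5 - 60*b^4 - 6*I*b^4 - 120*b^3 + 390*I*b^3 + 780*b^2 + 786*I*b^2 + 1680*b + 393*I*b + 840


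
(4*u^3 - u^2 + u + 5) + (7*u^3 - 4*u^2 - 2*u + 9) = 11*u^3 - 5*u^2 - u + 14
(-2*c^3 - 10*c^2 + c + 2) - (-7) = -2*c^3 - 10*c^2 + c + 9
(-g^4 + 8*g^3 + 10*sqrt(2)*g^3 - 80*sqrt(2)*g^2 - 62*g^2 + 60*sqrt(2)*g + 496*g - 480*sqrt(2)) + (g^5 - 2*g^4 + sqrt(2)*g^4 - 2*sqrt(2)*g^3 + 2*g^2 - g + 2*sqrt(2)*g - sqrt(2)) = g^5 - 3*g^4 + sqrt(2)*g^4 + 8*g^3 + 8*sqrt(2)*g^3 - 80*sqrt(2)*g^2 - 60*g^2 + 62*sqrt(2)*g + 495*g - 481*sqrt(2)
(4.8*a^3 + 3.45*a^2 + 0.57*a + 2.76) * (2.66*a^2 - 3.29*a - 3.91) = 12.768*a^5 - 6.615*a^4 - 28.6023*a^3 - 8.0232*a^2 - 11.3091*a - 10.7916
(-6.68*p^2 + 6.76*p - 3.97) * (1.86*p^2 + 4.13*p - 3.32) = -12.4248*p^4 - 15.0148*p^3 + 42.7122*p^2 - 38.8393*p + 13.1804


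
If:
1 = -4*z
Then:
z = -1/4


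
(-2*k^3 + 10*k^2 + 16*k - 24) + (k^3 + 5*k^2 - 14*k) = -k^3 + 15*k^2 + 2*k - 24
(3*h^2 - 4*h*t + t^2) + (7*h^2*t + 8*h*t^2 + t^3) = 7*h^2*t + 3*h^2 + 8*h*t^2 - 4*h*t + t^3 + t^2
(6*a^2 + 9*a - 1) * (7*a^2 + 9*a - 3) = 42*a^4 + 117*a^3 + 56*a^2 - 36*a + 3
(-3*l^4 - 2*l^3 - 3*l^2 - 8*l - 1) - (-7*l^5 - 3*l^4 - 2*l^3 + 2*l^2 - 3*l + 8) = 7*l^5 - 5*l^2 - 5*l - 9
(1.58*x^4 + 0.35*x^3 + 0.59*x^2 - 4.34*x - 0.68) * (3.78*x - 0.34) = 5.9724*x^5 + 0.7858*x^4 + 2.1112*x^3 - 16.6058*x^2 - 1.0948*x + 0.2312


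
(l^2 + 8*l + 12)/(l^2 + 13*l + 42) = (l + 2)/(l + 7)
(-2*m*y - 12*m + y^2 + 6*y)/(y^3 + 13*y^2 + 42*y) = (-2*m + y)/(y*(y + 7))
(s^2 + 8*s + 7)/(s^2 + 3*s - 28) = (s + 1)/(s - 4)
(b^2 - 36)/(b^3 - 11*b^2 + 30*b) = (b + 6)/(b*(b - 5))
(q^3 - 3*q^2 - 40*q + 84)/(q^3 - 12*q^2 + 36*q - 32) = (q^2 - q - 42)/(q^2 - 10*q + 16)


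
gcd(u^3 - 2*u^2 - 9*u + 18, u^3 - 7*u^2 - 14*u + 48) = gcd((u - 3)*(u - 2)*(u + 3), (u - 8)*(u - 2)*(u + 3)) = u^2 + u - 6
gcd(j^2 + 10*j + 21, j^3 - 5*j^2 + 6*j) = 1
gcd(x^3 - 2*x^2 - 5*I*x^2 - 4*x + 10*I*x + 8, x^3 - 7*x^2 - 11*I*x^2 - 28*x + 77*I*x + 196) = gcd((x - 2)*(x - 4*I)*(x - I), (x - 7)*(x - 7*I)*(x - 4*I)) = x - 4*I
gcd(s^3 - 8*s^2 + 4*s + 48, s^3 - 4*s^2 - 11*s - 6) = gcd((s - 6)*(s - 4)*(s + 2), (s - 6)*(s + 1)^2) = s - 6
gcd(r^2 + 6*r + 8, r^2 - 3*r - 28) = r + 4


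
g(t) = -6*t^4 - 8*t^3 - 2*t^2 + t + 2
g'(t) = -24*t^3 - 24*t^2 - 4*t + 1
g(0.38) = 1.53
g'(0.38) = -5.30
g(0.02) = 2.02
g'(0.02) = 0.91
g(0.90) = -8.49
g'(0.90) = -39.54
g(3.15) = -855.48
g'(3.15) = -999.88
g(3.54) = -1316.66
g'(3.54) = -1378.60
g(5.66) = -7664.66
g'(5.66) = -5142.21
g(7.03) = -17523.80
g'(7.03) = -9551.52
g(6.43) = -12457.45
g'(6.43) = -7397.34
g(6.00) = -9568.00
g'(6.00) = -6071.00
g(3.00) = -715.00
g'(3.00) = -875.00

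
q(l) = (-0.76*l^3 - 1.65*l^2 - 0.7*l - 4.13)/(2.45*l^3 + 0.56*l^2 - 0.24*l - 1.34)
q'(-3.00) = 0.12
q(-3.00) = -0.06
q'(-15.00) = 0.00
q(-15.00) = -0.27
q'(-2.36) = 0.26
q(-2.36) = 0.06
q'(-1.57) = 0.94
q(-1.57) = 0.46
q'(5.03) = 0.04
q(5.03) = -0.45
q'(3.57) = 0.09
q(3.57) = -0.53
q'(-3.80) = 0.06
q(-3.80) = -0.13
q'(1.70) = 1.15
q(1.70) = -1.16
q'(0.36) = 5.12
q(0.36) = 3.74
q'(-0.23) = -0.22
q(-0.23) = 3.15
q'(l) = (-7.35*l^2 - 1.12*l + 0.24)*(-0.76*l^3 - 1.65*l^2 - 0.7*l - 4.13)/(2.45*l^3 + 0.56*l^2 - 0.24*l - 1.34)^2 + (-2.28*l^2 - 3.3*l - 0.7)/(2.45*l^3 + 0.56*l^2 - 0.24*l - 1.34)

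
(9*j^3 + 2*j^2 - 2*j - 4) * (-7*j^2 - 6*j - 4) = -63*j^5 - 68*j^4 - 34*j^3 + 32*j^2 + 32*j + 16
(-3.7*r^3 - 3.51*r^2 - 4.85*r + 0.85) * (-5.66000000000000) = 20.942*r^3 + 19.8666*r^2 + 27.451*r - 4.811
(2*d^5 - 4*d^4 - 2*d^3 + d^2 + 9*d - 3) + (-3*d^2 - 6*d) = 2*d^5 - 4*d^4 - 2*d^3 - 2*d^2 + 3*d - 3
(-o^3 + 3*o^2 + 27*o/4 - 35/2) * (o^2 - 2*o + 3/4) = -o^5 + 5*o^4 - 115*o^2/4 + 641*o/16 - 105/8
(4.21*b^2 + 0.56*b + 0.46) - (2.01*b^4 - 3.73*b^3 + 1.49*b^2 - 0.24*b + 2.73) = -2.01*b^4 + 3.73*b^3 + 2.72*b^2 + 0.8*b - 2.27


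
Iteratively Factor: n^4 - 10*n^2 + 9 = (n - 1)*(n^3 + n^2 - 9*n - 9) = (n - 3)*(n - 1)*(n^2 + 4*n + 3) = (n - 3)*(n - 1)*(n + 3)*(n + 1)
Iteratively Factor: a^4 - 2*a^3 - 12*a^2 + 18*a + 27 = (a + 1)*(a^3 - 3*a^2 - 9*a + 27) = (a - 3)*(a + 1)*(a^2 - 9) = (a - 3)^2*(a + 1)*(a + 3)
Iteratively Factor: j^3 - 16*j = (j - 4)*(j^2 + 4*j) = (j - 4)*(j + 4)*(j)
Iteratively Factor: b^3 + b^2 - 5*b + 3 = (b - 1)*(b^2 + 2*b - 3) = (b - 1)*(b + 3)*(b - 1)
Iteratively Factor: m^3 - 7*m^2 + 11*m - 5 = (m - 1)*(m^2 - 6*m + 5) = (m - 5)*(m - 1)*(m - 1)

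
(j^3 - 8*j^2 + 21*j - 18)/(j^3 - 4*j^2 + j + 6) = (j - 3)/(j + 1)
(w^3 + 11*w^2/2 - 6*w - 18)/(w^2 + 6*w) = w - 1/2 - 3/w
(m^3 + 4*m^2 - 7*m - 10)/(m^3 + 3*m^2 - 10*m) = (m + 1)/m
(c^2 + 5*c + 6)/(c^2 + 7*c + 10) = (c + 3)/(c + 5)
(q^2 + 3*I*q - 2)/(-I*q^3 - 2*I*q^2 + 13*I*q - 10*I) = (I*q^2 - 3*q - 2*I)/(q^3 + 2*q^2 - 13*q + 10)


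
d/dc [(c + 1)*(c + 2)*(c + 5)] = 3*c^2 + 16*c + 17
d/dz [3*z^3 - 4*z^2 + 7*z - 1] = 9*z^2 - 8*z + 7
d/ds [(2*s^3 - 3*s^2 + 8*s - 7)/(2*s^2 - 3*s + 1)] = (4*s^2 - 4*s - 13)/(4*s^2 - 4*s + 1)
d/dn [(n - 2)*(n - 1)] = 2*n - 3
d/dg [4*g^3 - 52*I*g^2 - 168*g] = 12*g^2 - 104*I*g - 168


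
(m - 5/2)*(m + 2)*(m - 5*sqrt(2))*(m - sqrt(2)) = m^4 - 6*sqrt(2)*m^3 - m^3/2 + 3*sqrt(2)*m^2 + 5*m^2 - 5*m + 30*sqrt(2)*m - 50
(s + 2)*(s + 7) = s^2 + 9*s + 14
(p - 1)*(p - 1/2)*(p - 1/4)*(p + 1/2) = p^4 - 5*p^3/4 + 5*p/16 - 1/16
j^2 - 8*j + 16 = (j - 4)^2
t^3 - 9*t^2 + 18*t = t*(t - 6)*(t - 3)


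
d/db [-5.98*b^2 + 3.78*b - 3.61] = 3.78 - 11.96*b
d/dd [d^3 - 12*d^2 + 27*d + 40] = 3*d^2 - 24*d + 27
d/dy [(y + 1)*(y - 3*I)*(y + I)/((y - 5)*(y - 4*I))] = (y^4 + y^3*(-10 - 8*I) + y^2*(-16 + 68*I) + y*(74 + 40*I) + 55 + 72*I)/(y^4 + y^3*(-10 - 8*I) + y^2*(9 + 80*I) + y*(160 - 200*I) - 400)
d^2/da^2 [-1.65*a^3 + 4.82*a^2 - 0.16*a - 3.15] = 9.64 - 9.9*a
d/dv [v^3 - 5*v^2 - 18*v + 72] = 3*v^2 - 10*v - 18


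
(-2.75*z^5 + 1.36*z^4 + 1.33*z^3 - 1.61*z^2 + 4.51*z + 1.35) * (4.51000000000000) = -12.4025*z^5 + 6.1336*z^4 + 5.9983*z^3 - 7.2611*z^2 + 20.3401*z + 6.0885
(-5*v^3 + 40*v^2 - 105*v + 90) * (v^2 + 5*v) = -5*v^5 + 15*v^4 + 95*v^3 - 435*v^2 + 450*v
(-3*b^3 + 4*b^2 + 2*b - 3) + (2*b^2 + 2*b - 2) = -3*b^3 + 6*b^2 + 4*b - 5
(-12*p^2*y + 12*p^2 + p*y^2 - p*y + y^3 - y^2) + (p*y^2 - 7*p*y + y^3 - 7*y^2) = -12*p^2*y + 12*p^2 + 2*p*y^2 - 8*p*y + 2*y^3 - 8*y^2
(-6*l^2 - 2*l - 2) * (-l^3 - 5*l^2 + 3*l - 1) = 6*l^5 + 32*l^4 - 6*l^3 + 10*l^2 - 4*l + 2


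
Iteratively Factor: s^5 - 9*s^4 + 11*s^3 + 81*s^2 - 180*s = (s - 3)*(s^4 - 6*s^3 - 7*s^2 + 60*s) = (s - 5)*(s - 3)*(s^3 - s^2 - 12*s) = s*(s - 5)*(s - 3)*(s^2 - s - 12) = s*(s - 5)*(s - 3)*(s + 3)*(s - 4)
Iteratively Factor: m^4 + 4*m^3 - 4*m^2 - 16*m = (m - 2)*(m^3 + 6*m^2 + 8*m) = (m - 2)*(m + 2)*(m^2 + 4*m) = m*(m - 2)*(m + 2)*(m + 4)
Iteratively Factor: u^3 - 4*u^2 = (u)*(u^2 - 4*u) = u*(u - 4)*(u)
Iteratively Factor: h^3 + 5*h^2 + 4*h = (h)*(h^2 + 5*h + 4) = h*(h + 1)*(h + 4)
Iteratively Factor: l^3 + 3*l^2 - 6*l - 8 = (l + 1)*(l^2 + 2*l - 8) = (l + 1)*(l + 4)*(l - 2)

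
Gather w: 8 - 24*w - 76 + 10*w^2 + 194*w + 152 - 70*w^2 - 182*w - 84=-60*w^2 - 12*w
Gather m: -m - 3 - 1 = -m - 4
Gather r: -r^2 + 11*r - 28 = -r^2 + 11*r - 28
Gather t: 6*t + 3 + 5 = 6*t + 8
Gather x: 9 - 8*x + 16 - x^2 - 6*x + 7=-x^2 - 14*x + 32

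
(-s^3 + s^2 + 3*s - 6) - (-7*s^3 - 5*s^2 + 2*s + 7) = 6*s^3 + 6*s^2 + s - 13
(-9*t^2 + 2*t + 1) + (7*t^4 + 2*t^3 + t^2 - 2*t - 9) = 7*t^4 + 2*t^3 - 8*t^2 - 8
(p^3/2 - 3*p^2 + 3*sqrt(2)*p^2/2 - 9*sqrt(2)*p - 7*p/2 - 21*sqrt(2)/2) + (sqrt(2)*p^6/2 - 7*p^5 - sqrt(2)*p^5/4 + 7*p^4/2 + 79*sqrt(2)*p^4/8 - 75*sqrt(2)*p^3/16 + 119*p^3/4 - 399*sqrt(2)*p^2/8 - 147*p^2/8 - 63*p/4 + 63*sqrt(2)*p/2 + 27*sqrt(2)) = sqrt(2)*p^6/2 - 7*p^5 - sqrt(2)*p^5/4 + 7*p^4/2 + 79*sqrt(2)*p^4/8 - 75*sqrt(2)*p^3/16 + 121*p^3/4 - 387*sqrt(2)*p^2/8 - 171*p^2/8 - 77*p/4 + 45*sqrt(2)*p/2 + 33*sqrt(2)/2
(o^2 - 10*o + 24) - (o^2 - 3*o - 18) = 42 - 7*o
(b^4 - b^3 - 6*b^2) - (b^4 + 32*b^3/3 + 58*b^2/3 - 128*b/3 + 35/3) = -35*b^3/3 - 76*b^2/3 + 128*b/3 - 35/3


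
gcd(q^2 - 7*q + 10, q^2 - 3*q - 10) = q - 5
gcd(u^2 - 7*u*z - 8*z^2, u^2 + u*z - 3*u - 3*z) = u + z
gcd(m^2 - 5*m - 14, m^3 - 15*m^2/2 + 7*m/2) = m - 7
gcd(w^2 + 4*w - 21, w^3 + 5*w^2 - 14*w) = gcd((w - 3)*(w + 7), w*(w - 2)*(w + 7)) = w + 7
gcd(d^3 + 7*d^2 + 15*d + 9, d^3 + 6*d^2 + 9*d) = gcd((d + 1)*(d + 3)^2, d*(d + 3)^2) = d^2 + 6*d + 9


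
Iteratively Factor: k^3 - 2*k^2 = (k - 2)*(k^2) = k*(k - 2)*(k)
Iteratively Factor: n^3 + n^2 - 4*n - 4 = (n - 2)*(n^2 + 3*n + 2) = (n - 2)*(n + 2)*(n + 1)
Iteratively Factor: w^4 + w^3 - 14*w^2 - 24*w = (w + 3)*(w^3 - 2*w^2 - 8*w) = w*(w + 3)*(w^2 - 2*w - 8) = w*(w + 2)*(w + 3)*(w - 4)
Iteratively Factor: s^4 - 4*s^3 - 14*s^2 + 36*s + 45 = (s + 1)*(s^3 - 5*s^2 - 9*s + 45) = (s + 1)*(s + 3)*(s^2 - 8*s + 15) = (s - 5)*(s + 1)*(s + 3)*(s - 3)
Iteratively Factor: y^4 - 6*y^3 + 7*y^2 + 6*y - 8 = (y - 4)*(y^3 - 2*y^2 - y + 2) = (y - 4)*(y + 1)*(y^2 - 3*y + 2) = (y - 4)*(y - 2)*(y + 1)*(y - 1)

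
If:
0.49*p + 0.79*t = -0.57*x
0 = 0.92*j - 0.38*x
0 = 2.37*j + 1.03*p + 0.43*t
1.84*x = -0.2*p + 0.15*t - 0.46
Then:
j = -0.11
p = 0.24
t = 0.05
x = -0.27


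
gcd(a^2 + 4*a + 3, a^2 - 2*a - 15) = a + 3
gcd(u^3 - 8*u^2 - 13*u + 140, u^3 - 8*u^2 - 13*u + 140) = u^3 - 8*u^2 - 13*u + 140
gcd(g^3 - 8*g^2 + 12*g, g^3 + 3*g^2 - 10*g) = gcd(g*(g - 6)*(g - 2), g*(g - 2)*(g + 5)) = g^2 - 2*g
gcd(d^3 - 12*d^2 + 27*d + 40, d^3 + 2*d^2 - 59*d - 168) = d - 8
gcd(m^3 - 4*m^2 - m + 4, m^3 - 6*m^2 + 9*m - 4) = m^2 - 5*m + 4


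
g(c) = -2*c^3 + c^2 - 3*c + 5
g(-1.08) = 11.93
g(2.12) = -15.92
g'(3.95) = -88.72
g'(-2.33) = -40.23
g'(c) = -6*c^2 + 2*c - 3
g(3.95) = -114.51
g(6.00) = -409.00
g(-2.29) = 41.13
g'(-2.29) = -39.04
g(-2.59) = 54.23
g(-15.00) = 7025.00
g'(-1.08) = -12.16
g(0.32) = 4.08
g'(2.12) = -25.73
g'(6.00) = -207.00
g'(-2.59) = -48.43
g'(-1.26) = -15.05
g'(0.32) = -2.97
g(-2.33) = 42.72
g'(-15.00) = -1383.00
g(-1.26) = 14.37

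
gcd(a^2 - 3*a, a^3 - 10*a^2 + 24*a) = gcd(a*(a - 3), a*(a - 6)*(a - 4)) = a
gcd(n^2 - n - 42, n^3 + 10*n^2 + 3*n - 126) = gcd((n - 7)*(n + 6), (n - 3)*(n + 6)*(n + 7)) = n + 6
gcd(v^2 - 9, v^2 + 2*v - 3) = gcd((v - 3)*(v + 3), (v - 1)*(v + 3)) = v + 3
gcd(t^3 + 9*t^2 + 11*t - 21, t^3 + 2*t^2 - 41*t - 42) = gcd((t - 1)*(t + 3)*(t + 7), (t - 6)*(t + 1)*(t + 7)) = t + 7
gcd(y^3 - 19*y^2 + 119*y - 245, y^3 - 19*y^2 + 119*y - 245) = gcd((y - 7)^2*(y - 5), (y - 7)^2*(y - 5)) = y^3 - 19*y^2 + 119*y - 245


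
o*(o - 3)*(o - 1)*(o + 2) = o^4 - 2*o^3 - 5*o^2 + 6*o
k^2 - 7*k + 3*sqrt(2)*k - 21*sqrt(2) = (k - 7)*(k + 3*sqrt(2))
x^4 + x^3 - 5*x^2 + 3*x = x*(x - 1)^2*(x + 3)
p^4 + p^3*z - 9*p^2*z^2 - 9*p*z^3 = p*(p - 3*z)*(p + z)*(p + 3*z)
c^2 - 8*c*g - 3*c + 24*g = (c - 3)*(c - 8*g)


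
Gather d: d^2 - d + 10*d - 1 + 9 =d^2 + 9*d + 8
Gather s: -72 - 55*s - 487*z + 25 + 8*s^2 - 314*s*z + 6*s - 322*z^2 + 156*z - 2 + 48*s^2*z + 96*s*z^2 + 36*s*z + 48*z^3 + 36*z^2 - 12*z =s^2*(48*z + 8) + s*(96*z^2 - 278*z - 49) + 48*z^3 - 286*z^2 - 343*z - 49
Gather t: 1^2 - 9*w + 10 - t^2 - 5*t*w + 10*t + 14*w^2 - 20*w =-t^2 + t*(10 - 5*w) + 14*w^2 - 29*w + 11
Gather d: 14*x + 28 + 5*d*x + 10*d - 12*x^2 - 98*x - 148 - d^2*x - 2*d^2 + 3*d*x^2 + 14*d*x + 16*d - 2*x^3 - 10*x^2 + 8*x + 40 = d^2*(-x - 2) + d*(3*x^2 + 19*x + 26) - 2*x^3 - 22*x^2 - 76*x - 80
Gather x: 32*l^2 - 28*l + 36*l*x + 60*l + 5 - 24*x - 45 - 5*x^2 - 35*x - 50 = 32*l^2 + 32*l - 5*x^2 + x*(36*l - 59) - 90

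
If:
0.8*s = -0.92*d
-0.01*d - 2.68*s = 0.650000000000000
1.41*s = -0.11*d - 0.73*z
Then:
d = 0.21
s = -0.24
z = 0.44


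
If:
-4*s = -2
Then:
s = 1/2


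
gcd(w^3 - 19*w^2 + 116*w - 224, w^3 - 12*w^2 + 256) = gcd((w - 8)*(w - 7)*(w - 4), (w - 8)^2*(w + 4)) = w - 8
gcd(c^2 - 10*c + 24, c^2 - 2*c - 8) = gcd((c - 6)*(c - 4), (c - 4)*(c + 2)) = c - 4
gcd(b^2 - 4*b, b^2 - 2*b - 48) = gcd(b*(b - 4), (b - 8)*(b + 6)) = 1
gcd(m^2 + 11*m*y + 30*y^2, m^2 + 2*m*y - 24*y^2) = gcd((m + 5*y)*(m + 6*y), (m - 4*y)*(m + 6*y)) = m + 6*y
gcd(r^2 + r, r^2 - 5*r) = r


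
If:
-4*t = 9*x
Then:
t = -9*x/4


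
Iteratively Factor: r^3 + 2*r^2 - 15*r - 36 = (r + 3)*(r^2 - r - 12) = (r + 3)^2*(r - 4)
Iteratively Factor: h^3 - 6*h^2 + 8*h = (h)*(h^2 - 6*h + 8) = h*(h - 2)*(h - 4)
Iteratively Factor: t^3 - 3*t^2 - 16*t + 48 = (t + 4)*(t^2 - 7*t + 12) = (t - 3)*(t + 4)*(t - 4)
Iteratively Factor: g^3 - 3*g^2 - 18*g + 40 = (g - 5)*(g^2 + 2*g - 8) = (g - 5)*(g - 2)*(g + 4)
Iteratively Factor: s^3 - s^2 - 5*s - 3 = (s + 1)*(s^2 - 2*s - 3) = (s - 3)*(s + 1)*(s + 1)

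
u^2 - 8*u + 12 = (u - 6)*(u - 2)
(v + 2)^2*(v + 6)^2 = v^4 + 16*v^3 + 88*v^2 + 192*v + 144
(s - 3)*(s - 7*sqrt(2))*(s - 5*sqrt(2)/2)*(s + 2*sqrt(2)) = s^4 - 15*sqrt(2)*s^3/2 - 3*s^3 - 3*s^2 + 45*sqrt(2)*s^2/2 + 9*s + 70*sqrt(2)*s - 210*sqrt(2)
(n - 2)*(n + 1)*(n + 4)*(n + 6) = n^4 + 9*n^3 + 12*n^2 - 44*n - 48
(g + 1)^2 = g^2 + 2*g + 1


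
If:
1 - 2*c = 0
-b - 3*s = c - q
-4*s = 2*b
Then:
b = -2*s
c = 1/2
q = s + 1/2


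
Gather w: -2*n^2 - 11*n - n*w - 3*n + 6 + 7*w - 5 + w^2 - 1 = -2*n^2 - 14*n + w^2 + w*(7 - n)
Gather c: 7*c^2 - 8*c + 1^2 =7*c^2 - 8*c + 1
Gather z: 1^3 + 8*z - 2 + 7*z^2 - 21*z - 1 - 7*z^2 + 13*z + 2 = 0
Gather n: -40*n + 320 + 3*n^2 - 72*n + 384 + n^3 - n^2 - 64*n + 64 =n^3 + 2*n^2 - 176*n + 768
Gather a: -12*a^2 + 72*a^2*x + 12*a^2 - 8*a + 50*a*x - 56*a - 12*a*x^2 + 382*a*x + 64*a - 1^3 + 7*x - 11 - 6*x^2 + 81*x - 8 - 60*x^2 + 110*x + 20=72*a^2*x + a*(-12*x^2 + 432*x) - 66*x^2 + 198*x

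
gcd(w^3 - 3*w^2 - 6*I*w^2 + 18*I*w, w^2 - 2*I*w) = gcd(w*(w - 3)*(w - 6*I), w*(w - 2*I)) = w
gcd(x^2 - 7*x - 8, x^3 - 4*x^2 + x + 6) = x + 1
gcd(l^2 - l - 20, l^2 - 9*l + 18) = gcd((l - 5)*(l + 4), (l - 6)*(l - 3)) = 1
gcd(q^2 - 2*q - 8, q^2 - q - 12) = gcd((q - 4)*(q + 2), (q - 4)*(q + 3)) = q - 4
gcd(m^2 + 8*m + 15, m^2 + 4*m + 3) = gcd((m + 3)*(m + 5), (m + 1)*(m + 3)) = m + 3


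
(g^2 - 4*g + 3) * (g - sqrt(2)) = g^3 - 4*g^2 - sqrt(2)*g^2 + 3*g + 4*sqrt(2)*g - 3*sqrt(2)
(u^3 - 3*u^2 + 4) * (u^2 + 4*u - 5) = u^5 + u^4 - 17*u^3 + 19*u^2 + 16*u - 20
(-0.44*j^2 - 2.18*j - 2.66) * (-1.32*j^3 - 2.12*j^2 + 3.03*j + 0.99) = 0.5808*j^5 + 3.8104*j^4 + 6.7996*j^3 - 1.4018*j^2 - 10.218*j - 2.6334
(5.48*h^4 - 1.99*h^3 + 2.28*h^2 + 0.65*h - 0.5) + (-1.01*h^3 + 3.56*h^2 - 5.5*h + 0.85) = 5.48*h^4 - 3.0*h^3 + 5.84*h^2 - 4.85*h + 0.35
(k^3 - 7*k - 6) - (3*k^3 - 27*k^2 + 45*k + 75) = -2*k^3 + 27*k^2 - 52*k - 81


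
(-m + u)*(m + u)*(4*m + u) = -4*m^3 - m^2*u + 4*m*u^2 + u^3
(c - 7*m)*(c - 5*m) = c^2 - 12*c*m + 35*m^2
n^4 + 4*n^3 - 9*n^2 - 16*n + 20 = (n - 2)*(n - 1)*(n + 2)*(n + 5)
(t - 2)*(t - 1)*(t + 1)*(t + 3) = t^4 + t^3 - 7*t^2 - t + 6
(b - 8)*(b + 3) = b^2 - 5*b - 24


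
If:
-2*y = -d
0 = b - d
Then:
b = 2*y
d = 2*y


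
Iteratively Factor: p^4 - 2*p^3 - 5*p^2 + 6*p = (p + 2)*(p^3 - 4*p^2 + 3*p) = p*(p + 2)*(p^2 - 4*p + 3) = p*(p - 1)*(p + 2)*(p - 3)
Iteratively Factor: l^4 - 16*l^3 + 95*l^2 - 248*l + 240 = (l - 3)*(l^3 - 13*l^2 + 56*l - 80) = (l - 5)*(l - 3)*(l^2 - 8*l + 16) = (l - 5)*(l - 4)*(l - 3)*(l - 4)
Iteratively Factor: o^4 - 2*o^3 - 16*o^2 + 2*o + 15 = (o + 1)*(o^3 - 3*o^2 - 13*o + 15) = (o - 1)*(o + 1)*(o^2 - 2*o - 15) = (o - 1)*(o + 1)*(o + 3)*(o - 5)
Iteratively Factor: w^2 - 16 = (w + 4)*(w - 4)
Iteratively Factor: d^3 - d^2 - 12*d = (d)*(d^2 - d - 12) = d*(d + 3)*(d - 4)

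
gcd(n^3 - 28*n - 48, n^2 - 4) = n + 2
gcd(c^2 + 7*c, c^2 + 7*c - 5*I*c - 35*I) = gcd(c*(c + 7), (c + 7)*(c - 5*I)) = c + 7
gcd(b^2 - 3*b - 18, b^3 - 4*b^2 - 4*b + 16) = 1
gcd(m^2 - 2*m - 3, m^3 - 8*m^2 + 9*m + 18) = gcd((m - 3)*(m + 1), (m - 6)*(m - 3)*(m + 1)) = m^2 - 2*m - 3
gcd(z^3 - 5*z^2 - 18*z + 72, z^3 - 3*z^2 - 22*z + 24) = z^2 - 2*z - 24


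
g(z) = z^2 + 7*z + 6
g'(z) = 2*z + 7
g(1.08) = 14.73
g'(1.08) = 9.16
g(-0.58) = 2.28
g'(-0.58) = 5.84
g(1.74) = 21.21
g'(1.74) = 10.48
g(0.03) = 6.21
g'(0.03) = 7.06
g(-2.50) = -5.25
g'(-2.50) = 2.00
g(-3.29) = -6.21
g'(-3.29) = 0.42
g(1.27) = 16.50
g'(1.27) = 9.54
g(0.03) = 6.21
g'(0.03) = 7.06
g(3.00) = 36.00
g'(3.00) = 13.00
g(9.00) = 150.00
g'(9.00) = 25.00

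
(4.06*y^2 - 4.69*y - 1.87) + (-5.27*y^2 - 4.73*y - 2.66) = -1.21*y^2 - 9.42*y - 4.53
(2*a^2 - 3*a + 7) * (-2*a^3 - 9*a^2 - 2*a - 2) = -4*a^5 - 12*a^4 + 9*a^3 - 61*a^2 - 8*a - 14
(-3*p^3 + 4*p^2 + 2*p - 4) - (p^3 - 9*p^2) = -4*p^3 + 13*p^2 + 2*p - 4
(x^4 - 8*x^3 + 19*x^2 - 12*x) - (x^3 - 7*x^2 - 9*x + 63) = x^4 - 9*x^3 + 26*x^2 - 3*x - 63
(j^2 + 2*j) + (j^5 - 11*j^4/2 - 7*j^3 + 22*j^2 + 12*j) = j^5 - 11*j^4/2 - 7*j^3 + 23*j^2 + 14*j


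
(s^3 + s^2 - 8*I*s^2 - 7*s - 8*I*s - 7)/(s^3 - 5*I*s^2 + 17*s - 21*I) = (s + 1)/(s + 3*I)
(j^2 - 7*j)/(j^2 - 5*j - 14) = j/(j + 2)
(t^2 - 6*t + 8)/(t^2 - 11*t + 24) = (t^2 - 6*t + 8)/(t^2 - 11*t + 24)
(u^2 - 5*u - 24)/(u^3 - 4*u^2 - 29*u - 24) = 1/(u + 1)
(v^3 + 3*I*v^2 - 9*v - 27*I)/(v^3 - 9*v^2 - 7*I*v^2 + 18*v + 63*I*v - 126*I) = (v^2 + 3*v*(1 + I) + 9*I)/(v^2 - v*(6 + 7*I) + 42*I)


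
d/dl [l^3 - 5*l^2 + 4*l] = 3*l^2 - 10*l + 4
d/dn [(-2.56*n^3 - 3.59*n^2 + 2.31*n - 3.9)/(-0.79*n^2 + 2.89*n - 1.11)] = (2.0224*n^4 - 14.7968*n^3 - 0.0253999999999994*n^2 + 1.8078*n + 8.7069)/(0.6241*n^4 - 4.5662*n^3 + 10.1059*n^2 - 6.4158*n + 1.2321)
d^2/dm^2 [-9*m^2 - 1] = -18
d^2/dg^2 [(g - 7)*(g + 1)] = 2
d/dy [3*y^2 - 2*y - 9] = 6*y - 2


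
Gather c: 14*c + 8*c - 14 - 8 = 22*c - 22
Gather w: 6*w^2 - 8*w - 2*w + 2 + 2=6*w^2 - 10*w + 4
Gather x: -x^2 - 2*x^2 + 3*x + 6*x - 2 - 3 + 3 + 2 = -3*x^2 + 9*x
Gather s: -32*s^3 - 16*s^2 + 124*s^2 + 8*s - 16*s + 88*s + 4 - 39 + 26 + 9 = -32*s^3 + 108*s^2 + 80*s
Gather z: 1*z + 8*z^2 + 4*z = 8*z^2 + 5*z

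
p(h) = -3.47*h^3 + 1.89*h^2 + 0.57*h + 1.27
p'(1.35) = -13.30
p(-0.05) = 1.25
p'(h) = -10.41*h^2 + 3.78*h + 0.57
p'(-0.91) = -11.49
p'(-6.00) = -396.87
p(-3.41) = 158.90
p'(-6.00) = -396.87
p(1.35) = -3.05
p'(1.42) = -15.05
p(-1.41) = 13.95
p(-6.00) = 815.41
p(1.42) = -4.05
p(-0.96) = 5.53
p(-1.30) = 11.35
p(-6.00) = 815.41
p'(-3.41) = -133.37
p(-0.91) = 4.93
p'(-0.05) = 0.35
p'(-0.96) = -12.65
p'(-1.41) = -25.46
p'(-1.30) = -21.94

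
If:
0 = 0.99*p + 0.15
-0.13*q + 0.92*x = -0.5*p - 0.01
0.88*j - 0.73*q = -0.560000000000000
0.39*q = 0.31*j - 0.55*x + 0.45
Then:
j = 0.20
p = -0.15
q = 1.01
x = 0.21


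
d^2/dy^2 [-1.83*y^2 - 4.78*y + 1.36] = -3.66000000000000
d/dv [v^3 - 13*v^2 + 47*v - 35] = 3*v^2 - 26*v + 47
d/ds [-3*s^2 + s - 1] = 1 - 6*s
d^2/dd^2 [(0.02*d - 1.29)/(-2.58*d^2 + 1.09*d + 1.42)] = ((0.02*d - 1.29)*(5.16*d - 1.09)*(10.32*d - 2.18) + (0.3096*d - 6.7)*(-2.58*d^2 + 1.09*d + 1.42))/(-2.58*d^2 + 1.09*d + 1.42)^3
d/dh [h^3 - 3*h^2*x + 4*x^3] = 3*h*(h - 2*x)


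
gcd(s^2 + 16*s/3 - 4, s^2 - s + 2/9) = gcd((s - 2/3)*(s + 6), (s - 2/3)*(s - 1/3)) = s - 2/3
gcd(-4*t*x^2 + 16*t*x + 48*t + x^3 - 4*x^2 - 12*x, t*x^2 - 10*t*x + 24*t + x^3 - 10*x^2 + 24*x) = x - 6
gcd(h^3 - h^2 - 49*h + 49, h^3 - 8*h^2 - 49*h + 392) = h^2 - 49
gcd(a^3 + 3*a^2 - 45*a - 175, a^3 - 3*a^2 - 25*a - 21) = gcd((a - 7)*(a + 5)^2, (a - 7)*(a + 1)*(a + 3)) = a - 7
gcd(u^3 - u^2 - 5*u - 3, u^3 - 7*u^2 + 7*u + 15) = u^2 - 2*u - 3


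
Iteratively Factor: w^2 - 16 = (w + 4)*(w - 4)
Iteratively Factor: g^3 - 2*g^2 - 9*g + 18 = (g + 3)*(g^2 - 5*g + 6) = (g - 3)*(g + 3)*(g - 2)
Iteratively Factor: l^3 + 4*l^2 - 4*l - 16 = (l + 2)*(l^2 + 2*l - 8) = (l - 2)*(l + 2)*(l + 4)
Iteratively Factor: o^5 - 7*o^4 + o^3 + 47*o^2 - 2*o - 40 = (o + 2)*(o^4 - 9*o^3 + 19*o^2 + 9*o - 20) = (o + 1)*(o + 2)*(o^3 - 10*o^2 + 29*o - 20) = (o - 4)*(o + 1)*(o + 2)*(o^2 - 6*o + 5) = (o - 5)*(o - 4)*(o + 1)*(o + 2)*(o - 1)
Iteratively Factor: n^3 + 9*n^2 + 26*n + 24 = (n + 4)*(n^2 + 5*n + 6) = (n + 3)*(n + 4)*(n + 2)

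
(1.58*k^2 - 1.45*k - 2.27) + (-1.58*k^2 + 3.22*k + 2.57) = 1.77*k + 0.3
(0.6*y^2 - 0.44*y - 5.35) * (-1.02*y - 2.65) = -0.612*y^3 - 1.1412*y^2 + 6.623*y + 14.1775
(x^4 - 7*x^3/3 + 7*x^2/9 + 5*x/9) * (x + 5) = x^5 + 8*x^4/3 - 98*x^3/9 + 40*x^2/9 + 25*x/9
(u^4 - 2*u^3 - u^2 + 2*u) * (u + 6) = u^5 + 4*u^4 - 13*u^3 - 4*u^2 + 12*u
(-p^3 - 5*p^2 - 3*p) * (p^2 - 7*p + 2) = -p^5 + 2*p^4 + 30*p^3 + 11*p^2 - 6*p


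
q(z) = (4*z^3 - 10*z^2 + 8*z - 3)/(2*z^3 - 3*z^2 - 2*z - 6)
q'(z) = (-6*z^2 + 6*z + 2)*(4*z^3 - 10*z^2 + 8*z - 3)/(2*z^3 - 3*z^2 - 2*z - 6)^2 + (12*z^2 - 20*z + 8)/(2*z^3 - 3*z^2 - 2*z - 6)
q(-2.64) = 2.87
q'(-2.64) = 0.26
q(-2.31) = 2.95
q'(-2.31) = 0.27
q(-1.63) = 3.09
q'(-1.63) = 0.05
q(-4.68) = 2.50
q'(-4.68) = 0.11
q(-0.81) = 2.45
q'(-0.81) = -2.08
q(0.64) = 0.12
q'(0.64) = -0.06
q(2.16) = -1.91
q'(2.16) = -10.97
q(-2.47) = 2.91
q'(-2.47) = 0.27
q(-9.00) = 2.25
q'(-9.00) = 0.03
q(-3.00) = 2.78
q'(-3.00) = 0.23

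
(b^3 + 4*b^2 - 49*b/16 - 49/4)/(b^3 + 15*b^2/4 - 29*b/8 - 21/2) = (4*b + 7)/(2*(2*b + 3))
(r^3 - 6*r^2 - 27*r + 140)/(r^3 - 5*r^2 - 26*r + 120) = (r - 7)/(r - 6)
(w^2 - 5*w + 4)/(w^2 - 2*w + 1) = (w - 4)/(w - 1)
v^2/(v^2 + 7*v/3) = 3*v/(3*v + 7)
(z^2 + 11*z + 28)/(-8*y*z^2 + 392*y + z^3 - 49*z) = (-z - 4)/(8*y*z - 56*y - z^2 + 7*z)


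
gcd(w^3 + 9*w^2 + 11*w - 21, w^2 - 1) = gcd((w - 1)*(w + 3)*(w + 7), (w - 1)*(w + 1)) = w - 1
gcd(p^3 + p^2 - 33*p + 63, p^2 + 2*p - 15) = p - 3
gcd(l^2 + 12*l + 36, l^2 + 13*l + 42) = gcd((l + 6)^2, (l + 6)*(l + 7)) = l + 6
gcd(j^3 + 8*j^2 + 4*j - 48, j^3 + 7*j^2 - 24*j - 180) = j + 6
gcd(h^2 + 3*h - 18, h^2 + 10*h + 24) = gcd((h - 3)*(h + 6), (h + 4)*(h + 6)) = h + 6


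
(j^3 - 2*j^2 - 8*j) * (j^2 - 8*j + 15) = j^5 - 10*j^4 + 23*j^3 + 34*j^2 - 120*j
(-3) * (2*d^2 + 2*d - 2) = -6*d^2 - 6*d + 6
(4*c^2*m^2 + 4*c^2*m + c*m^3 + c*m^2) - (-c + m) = 4*c^2*m^2 + 4*c^2*m + c*m^3 + c*m^2 + c - m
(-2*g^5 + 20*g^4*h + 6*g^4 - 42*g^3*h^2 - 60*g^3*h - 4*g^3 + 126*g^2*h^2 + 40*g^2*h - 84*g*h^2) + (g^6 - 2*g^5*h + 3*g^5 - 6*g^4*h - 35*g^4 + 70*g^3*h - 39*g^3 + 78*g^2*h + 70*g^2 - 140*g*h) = g^6 - 2*g^5*h + g^5 + 14*g^4*h - 29*g^4 - 42*g^3*h^2 + 10*g^3*h - 43*g^3 + 126*g^2*h^2 + 118*g^2*h + 70*g^2 - 84*g*h^2 - 140*g*h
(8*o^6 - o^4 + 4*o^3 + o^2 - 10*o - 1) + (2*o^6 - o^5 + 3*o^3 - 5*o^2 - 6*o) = 10*o^6 - o^5 - o^4 + 7*o^3 - 4*o^2 - 16*o - 1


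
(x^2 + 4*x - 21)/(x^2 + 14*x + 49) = (x - 3)/(x + 7)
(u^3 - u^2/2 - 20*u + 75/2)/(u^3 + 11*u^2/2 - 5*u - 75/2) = (u - 3)/(u + 3)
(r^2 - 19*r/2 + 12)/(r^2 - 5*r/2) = (2*r^2 - 19*r + 24)/(r*(2*r - 5))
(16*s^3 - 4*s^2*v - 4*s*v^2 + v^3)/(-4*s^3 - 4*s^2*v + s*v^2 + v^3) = (-4*s + v)/(s + v)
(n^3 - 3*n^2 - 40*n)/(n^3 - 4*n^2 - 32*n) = (n + 5)/(n + 4)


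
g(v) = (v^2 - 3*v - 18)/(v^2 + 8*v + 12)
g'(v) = (-2*v - 8)*(v^2 - 3*v - 18)/(v^2 + 8*v + 12)^2 + (2*v - 3)/(v^2 + 8*v + 12)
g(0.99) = -0.96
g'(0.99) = 0.41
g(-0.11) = -1.59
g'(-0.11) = 0.82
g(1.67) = -0.72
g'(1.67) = 0.30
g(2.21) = -0.57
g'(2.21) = 0.25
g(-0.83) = -2.45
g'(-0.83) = 1.80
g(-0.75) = -2.31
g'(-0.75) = 1.61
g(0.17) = -1.38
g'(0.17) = 0.66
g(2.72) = -0.46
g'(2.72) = 0.21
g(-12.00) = 2.70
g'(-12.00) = 0.27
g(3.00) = -0.40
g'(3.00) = 0.19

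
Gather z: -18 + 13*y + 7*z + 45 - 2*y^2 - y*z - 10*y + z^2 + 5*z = -2*y^2 + 3*y + z^2 + z*(12 - y) + 27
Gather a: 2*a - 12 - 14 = 2*a - 26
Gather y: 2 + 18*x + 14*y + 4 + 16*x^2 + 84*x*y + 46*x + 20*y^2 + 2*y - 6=16*x^2 + 64*x + 20*y^2 + y*(84*x + 16)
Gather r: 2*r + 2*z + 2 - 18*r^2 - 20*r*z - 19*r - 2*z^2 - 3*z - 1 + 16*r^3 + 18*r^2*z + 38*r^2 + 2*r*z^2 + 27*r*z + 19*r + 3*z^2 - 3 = 16*r^3 + r^2*(18*z + 20) + r*(2*z^2 + 7*z + 2) + z^2 - z - 2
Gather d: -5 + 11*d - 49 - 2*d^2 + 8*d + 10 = -2*d^2 + 19*d - 44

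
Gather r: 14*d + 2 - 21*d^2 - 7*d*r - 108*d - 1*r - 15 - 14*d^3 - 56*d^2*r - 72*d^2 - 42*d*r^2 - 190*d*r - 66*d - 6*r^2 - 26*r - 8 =-14*d^3 - 93*d^2 - 160*d + r^2*(-42*d - 6) + r*(-56*d^2 - 197*d - 27) - 21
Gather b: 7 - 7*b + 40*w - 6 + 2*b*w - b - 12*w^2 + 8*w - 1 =b*(2*w - 8) - 12*w^2 + 48*w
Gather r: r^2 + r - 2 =r^2 + r - 2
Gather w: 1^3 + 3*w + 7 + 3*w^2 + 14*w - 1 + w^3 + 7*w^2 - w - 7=w^3 + 10*w^2 + 16*w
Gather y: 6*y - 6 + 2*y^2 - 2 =2*y^2 + 6*y - 8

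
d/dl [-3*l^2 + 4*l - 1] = 4 - 6*l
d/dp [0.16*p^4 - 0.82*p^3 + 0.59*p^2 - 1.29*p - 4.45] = 0.64*p^3 - 2.46*p^2 + 1.18*p - 1.29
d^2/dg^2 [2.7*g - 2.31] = 0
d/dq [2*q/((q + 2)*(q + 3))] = 2*(6 - q^2)/(q^4 + 10*q^3 + 37*q^2 + 60*q + 36)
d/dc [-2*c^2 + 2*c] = 2 - 4*c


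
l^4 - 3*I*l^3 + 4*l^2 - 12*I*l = l*(l - 3*I)*(l - 2*I)*(l + 2*I)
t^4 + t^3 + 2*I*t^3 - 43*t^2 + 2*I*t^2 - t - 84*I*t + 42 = (t - 6)*(t + 7)*(t + I)^2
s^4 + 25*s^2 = s^2*(s - 5*I)*(s + 5*I)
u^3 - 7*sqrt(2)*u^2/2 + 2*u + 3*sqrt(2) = (u - 3*sqrt(2))*(u - sqrt(2))*(u + sqrt(2)/2)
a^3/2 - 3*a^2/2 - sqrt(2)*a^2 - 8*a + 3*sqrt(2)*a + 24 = (a/2 + sqrt(2))*(a - 3)*(a - 4*sqrt(2))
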